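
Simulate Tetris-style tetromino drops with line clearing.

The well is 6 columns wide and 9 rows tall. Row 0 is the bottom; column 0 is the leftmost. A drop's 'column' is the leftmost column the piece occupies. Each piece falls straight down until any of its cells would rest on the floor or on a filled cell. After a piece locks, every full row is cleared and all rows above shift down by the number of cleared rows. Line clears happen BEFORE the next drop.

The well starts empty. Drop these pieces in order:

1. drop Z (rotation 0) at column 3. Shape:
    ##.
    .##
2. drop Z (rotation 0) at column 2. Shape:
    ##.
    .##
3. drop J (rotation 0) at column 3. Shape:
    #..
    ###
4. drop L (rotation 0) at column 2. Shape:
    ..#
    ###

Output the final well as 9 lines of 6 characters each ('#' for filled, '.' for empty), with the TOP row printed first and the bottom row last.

Drop 1: Z rot0 at col 3 lands with bottom-row=0; cleared 0 line(s) (total 0); column heights now [0 0 0 2 2 1], max=2
Drop 2: Z rot0 at col 2 lands with bottom-row=2; cleared 0 line(s) (total 0); column heights now [0 0 4 4 3 1], max=4
Drop 3: J rot0 at col 3 lands with bottom-row=4; cleared 0 line(s) (total 0); column heights now [0 0 4 6 5 5], max=6
Drop 4: L rot0 at col 2 lands with bottom-row=6; cleared 0 line(s) (total 0); column heights now [0 0 7 7 8 5], max=8

Answer: ......
....#.
..###.
...#..
...###
..##..
...##.
...##.
....##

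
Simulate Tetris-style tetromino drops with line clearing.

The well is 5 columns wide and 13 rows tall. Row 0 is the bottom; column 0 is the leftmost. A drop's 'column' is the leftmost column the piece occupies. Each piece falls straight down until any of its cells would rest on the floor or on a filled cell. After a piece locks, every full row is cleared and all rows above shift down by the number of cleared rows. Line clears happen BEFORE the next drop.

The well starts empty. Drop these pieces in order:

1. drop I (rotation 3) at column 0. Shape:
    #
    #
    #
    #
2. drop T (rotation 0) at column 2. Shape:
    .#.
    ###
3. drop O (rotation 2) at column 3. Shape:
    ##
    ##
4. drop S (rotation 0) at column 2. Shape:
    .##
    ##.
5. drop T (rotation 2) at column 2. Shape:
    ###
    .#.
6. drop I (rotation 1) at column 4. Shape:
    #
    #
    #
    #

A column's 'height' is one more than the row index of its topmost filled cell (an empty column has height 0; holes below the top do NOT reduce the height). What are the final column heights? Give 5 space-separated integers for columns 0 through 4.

Drop 1: I rot3 at col 0 lands with bottom-row=0; cleared 0 line(s) (total 0); column heights now [4 0 0 0 0], max=4
Drop 2: T rot0 at col 2 lands with bottom-row=0; cleared 0 line(s) (total 0); column heights now [4 0 1 2 1], max=4
Drop 3: O rot2 at col 3 lands with bottom-row=2; cleared 0 line(s) (total 0); column heights now [4 0 1 4 4], max=4
Drop 4: S rot0 at col 2 lands with bottom-row=4; cleared 0 line(s) (total 0); column heights now [4 0 5 6 6], max=6
Drop 5: T rot2 at col 2 lands with bottom-row=6; cleared 0 line(s) (total 0); column heights now [4 0 8 8 8], max=8
Drop 6: I rot1 at col 4 lands with bottom-row=8; cleared 0 line(s) (total 0); column heights now [4 0 8 8 12], max=12

Answer: 4 0 8 8 12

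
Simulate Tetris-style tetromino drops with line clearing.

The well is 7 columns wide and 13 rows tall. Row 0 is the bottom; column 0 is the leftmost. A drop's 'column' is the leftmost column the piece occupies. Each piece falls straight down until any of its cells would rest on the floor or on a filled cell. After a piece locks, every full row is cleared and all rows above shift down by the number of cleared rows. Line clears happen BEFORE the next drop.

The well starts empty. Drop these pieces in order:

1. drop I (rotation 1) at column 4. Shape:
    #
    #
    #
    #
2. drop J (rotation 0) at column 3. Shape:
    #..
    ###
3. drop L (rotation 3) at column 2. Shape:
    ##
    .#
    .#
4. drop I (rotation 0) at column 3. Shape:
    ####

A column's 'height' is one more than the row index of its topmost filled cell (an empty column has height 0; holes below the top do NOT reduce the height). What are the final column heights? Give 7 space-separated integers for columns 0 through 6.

Drop 1: I rot1 at col 4 lands with bottom-row=0; cleared 0 line(s) (total 0); column heights now [0 0 0 0 4 0 0], max=4
Drop 2: J rot0 at col 3 lands with bottom-row=4; cleared 0 line(s) (total 0); column heights now [0 0 0 6 5 5 0], max=6
Drop 3: L rot3 at col 2 lands with bottom-row=6; cleared 0 line(s) (total 0); column heights now [0 0 9 9 5 5 0], max=9
Drop 4: I rot0 at col 3 lands with bottom-row=9; cleared 0 line(s) (total 0); column heights now [0 0 9 10 10 10 10], max=10

Answer: 0 0 9 10 10 10 10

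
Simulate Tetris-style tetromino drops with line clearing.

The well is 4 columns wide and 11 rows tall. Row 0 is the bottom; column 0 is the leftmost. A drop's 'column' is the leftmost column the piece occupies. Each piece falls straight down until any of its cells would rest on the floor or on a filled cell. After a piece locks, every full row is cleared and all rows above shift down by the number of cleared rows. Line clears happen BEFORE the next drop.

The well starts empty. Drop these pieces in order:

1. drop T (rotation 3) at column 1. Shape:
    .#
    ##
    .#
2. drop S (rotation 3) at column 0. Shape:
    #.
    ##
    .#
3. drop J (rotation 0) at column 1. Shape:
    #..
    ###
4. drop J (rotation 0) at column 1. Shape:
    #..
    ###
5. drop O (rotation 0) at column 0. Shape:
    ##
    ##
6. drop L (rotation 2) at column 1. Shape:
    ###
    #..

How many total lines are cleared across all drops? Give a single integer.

Answer: 1

Derivation:
Drop 1: T rot3 at col 1 lands with bottom-row=0; cleared 0 line(s) (total 0); column heights now [0 2 3 0], max=3
Drop 2: S rot3 at col 0 lands with bottom-row=2; cleared 0 line(s) (total 0); column heights now [5 4 3 0], max=5
Drop 3: J rot0 at col 1 lands with bottom-row=4; cleared 1 line(s) (total 1); column heights now [4 5 3 0], max=5
Drop 4: J rot0 at col 1 lands with bottom-row=5; cleared 0 line(s) (total 1); column heights now [4 7 6 6], max=7
Drop 5: O rot0 at col 0 lands with bottom-row=7; cleared 0 line(s) (total 1); column heights now [9 9 6 6], max=9
Drop 6: L rot2 at col 1 lands with bottom-row=9; cleared 0 line(s) (total 1); column heights now [9 11 11 11], max=11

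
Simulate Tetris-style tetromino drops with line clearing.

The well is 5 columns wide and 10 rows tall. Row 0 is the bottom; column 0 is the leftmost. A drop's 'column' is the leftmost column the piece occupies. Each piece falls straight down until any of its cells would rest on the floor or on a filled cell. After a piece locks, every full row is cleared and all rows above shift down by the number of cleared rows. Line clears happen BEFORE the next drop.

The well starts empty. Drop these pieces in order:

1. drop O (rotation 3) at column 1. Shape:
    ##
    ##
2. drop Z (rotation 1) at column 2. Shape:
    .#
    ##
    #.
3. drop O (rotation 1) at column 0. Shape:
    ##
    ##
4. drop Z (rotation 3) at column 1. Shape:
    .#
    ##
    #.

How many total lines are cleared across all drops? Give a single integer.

Answer: 0

Derivation:
Drop 1: O rot3 at col 1 lands with bottom-row=0; cleared 0 line(s) (total 0); column heights now [0 2 2 0 0], max=2
Drop 2: Z rot1 at col 2 lands with bottom-row=2; cleared 0 line(s) (total 0); column heights now [0 2 4 5 0], max=5
Drop 3: O rot1 at col 0 lands with bottom-row=2; cleared 0 line(s) (total 0); column heights now [4 4 4 5 0], max=5
Drop 4: Z rot3 at col 1 lands with bottom-row=4; cleared 0 line(s) (total 0); column heights now [4 6 7 5 0], max=7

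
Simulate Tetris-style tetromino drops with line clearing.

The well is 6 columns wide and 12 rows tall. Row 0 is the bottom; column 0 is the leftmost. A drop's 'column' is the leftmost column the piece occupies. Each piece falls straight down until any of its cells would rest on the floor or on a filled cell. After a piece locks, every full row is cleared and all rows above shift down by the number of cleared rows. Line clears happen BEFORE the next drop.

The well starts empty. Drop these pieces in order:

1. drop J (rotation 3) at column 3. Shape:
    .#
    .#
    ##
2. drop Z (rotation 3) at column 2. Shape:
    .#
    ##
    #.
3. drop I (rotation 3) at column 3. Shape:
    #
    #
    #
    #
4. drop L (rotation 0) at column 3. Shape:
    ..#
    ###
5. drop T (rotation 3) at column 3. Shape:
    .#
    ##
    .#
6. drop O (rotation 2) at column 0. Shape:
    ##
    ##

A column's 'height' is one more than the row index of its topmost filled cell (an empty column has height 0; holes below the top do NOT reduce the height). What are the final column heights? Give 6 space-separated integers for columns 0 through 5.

Answer: 2 2 2 10 11 9

Derivation:
Drop 1: J rot3 at col 3 lands with bottom-row=0; cleared 0 line(s) (total 0); column heights now [0 0 0 1 3 0], max=3
Drop 2: Z rot3 at col 2 lands with bottom-row=0; cleared 0 line(s) (total 0); column heights now [0 0 2 3 3 0], max=3
Drop 3: I rot3 at col 3 lands with bottom-row=3; cleared 0 line(s) (total 0); column heights now [0 0 2 7 3 0], max=7
Drop 4: L rot0 at col 3 lands with bottom-row=7; cleared 0 line(s) (total 0); column heights now [0 0 2 8 8 9], max=9
Drop 5: T rot3 at col 3 lands with bottom-row=8; cleared 0 line(s) (total 0); column heights now [0 0 2 10 11 9], max=11
Drop 6: O rot2 at col 0 lands with bottom-row=0; cleared 0 line(s) (total 0); column heights now [2 2 2 10 11 9], max=11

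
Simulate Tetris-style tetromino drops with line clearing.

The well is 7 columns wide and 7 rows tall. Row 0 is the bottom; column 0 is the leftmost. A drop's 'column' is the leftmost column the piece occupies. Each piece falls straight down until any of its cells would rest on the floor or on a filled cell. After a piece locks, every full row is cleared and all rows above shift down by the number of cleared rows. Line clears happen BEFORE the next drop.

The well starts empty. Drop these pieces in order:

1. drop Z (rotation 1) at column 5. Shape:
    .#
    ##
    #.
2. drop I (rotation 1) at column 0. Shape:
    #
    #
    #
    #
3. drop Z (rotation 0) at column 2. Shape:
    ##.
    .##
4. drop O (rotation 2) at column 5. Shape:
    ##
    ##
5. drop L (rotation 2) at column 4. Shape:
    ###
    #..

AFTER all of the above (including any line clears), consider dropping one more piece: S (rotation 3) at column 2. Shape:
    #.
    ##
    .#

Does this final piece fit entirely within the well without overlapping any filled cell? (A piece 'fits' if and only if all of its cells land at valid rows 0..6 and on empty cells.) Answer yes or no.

Drop 1: Z rot1 at col 5 lands with bottom-row=0; cleared 0 line(s) (total 0); column heights now [0 0 0 0 0 2 3], max=3
Drop 2: I rot1 at col 0 lands with bottom-row=0; cleared 0 line(s) (total 0); column heights now [4 0 0 0 0 2 3], max=4
Drop 3: Z rot0 at col 2 lands with bottom-row=0; cleared 0 line(s) (total 0); column heights now [4 0 2 2 1 2 3], max=4
Drop 4: O rot2 at col 5 lands with bottom-row=3; cleared 0 line(s) (total 0); column heights now [4 0 2 2 1 5 5], max=5
Drop 5: L rot2 at col 4 lands with bottom-row=4; cleared 0 line(s) (total 0); column heights now [4 0 2 2 6 6 6], max=6
Test piece S rot3 at col 2 (width 2): heights before test = [4 0 2 2 6 6 6]; fits = True

Answer: yes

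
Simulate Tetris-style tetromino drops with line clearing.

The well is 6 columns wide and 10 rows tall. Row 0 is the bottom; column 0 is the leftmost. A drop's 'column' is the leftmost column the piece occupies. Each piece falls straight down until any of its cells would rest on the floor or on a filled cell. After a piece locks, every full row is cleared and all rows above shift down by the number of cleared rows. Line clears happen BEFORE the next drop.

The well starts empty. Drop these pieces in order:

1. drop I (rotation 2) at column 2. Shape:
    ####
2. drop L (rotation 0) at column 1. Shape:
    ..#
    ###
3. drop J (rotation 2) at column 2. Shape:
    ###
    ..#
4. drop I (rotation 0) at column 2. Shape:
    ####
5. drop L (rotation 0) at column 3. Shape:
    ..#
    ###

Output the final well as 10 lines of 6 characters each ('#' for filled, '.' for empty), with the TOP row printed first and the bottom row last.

Drop 1: I rot2 at col 2 lands with bottom-row=0; cleared 0 line(s) (total 0); column heights now [0 0 1 1 1 1], max=1
Drop 2: L rot0 at col 1 lands with bottom-row=1; cleared 0 line(s) (total 0); column heights now [0 2 2 3 1 1], max=3
Drop 3: J rot2 at col 2 lands with bottom-row=2; cleared 0 line(s) (total 0); column heights now [0 2 4 4 4 1], max=4
Drop 4: I rot0 at col 2 lands with bottom-row=4; cleared 0 line(s) (total 0); column heights now [0 2 5 5 5 5], max=5
Drop 5: L rot0 at col 3 lands with bottom-row=5; cleared 0 line(s) (total 0); column heights now [0 2 5 6 6 7], max=7

Answer: ......
......
......
.....#
...###
..####
..###.
...##.
.###..
..####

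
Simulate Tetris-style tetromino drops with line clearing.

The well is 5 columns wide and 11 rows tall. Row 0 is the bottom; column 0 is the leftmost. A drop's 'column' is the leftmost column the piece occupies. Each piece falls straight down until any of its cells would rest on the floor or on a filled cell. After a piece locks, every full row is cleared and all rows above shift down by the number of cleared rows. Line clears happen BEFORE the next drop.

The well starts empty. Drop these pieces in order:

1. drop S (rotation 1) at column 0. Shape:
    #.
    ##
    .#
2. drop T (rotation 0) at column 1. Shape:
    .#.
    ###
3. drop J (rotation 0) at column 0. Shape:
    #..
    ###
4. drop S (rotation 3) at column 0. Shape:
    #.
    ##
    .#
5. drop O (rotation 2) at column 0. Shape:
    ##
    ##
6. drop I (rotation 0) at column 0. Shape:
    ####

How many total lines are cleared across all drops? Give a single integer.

Drop 1: S rot1 at col 0 lands with bottom-row=0; cleared 0 line(s) (total 0); column heights now [3 2 0 0 0], max=3
Drop 2: T rot0 at col 1 lands with bottom-row=2; cleared 0 line(s) (total 0); column heights now [3 3 4 3 0], max=4
Drop 3: J rot0 at col 0 lands with bottom-row=4; cleared 0 line(s) (total 0); column heights now [6 5 5 3 0], max=6
Drop 4: S rot3 at col 0 lands with bottom-row=5; cleared 0 line(s) (total 0); column heights now [8 7 5 3 0], max=8
Drop 5: O rot2 at col 0 lands with bottom-row=8; cleared 0 line(s) (total 0); column heights now [10 10 5 3 0], max=10
Drop 6: I rot0 at col 0 lands with bottom-row=10; cleared 0 line(s) (total 0); column heights now [11 11 11 11 0], max=11

Answer: 0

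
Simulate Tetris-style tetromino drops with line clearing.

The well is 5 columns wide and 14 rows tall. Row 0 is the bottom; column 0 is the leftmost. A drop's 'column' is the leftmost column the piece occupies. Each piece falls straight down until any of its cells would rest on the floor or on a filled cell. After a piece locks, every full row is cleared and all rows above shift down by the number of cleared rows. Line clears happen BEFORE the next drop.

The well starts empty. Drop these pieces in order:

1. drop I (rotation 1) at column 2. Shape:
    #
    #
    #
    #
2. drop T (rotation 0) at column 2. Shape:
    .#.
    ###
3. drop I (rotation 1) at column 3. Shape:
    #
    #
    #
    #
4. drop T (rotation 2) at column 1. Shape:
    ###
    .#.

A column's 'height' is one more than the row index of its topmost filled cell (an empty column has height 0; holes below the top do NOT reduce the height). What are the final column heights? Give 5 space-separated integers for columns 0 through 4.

Drop 1: I rot1 at col 2 lands with bottom-row=0; cleared 0 line(s) (total 0); column heights now [0 0 4 0 0], max=4
Drop 2: T rot0 at col 2 lands with bottom-row=4; cleared 0 line(s) (total 0); column heights now [0 0 5 6 5], max=6
Drop 3: I rot1 at col 3 lands with bottom-row=6; cleared 0 line(s) (total 0); column heights now [0 0 5 10 5], max=10
Drop 4: T rot2 at col 1 lands with bottom-row=9; cleared 0 line(s) (total 0); column heights now [0 11 11 11 5], max=11

Answer: 0 11 11 11 5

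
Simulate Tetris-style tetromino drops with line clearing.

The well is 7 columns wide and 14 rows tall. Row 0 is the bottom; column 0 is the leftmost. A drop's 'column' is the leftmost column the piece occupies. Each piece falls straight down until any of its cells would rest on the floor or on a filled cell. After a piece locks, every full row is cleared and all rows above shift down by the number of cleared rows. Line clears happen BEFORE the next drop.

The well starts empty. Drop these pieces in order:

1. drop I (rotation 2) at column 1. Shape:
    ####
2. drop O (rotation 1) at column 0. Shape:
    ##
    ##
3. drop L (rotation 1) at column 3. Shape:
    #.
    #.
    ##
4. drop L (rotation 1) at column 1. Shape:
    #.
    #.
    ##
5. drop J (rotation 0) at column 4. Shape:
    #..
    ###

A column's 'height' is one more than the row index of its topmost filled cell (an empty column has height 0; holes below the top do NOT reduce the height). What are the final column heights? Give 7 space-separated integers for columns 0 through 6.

Drop 1: I rot2 at col 1 lands with bottom-row=0; cleared 0 line(s) (total 0); column heights now [0 1 1 1 1 0 0], max=1
Drop 2: O rot1 at col 0 lands with bottom-row=1; cleared 0 line(s) (total 0); column heights now [3 3 1 1 1 0 0], max=3
Drop 3: L rot1 at col 3 lands with bottom-row=1; cleared 0 line(s) (total 0); column heights now [3 3 1 4 2 0 0], max=4
Drop 4: L rot1 at col 1 lands with bottom-row=3; cleared 0 line(s) (total 0); column heights now [3 6 4 4 2 0 0], max=6
Drop 5: J rot0 at col 4 lands with bottom-row=2; cleared 0 line(s) (total 0); column heights now [3 6 4 4 4 3 3], max=6

Answer: 3 6 4 4 4 3 3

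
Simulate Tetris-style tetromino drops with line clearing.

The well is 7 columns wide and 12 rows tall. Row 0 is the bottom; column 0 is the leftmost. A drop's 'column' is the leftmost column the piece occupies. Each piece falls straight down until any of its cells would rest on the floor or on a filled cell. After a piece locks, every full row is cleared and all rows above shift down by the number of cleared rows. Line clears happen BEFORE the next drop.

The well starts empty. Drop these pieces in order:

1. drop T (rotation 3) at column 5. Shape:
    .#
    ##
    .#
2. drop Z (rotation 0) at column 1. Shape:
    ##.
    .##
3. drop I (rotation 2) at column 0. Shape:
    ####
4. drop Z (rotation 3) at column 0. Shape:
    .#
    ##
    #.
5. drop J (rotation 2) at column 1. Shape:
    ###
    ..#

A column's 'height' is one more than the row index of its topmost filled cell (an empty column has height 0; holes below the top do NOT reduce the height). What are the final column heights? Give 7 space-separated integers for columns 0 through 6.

Answer: 5 7 7 7 0 2 3

Derivation:
Drop 1: T rot3 at col 5 lands with bottom-row=0; cleared 0 line(s) (total 0); column heights now [0 0 0 0 0 2 3], max=3
Drop 2: Z rot0 at col 1 lands with bottom-row=0; cleared 0 line(s) (total 0); column heights now [0 2 2 1 0 2 3], max=3
Drop 3: I rot2 at col 0 lands with bottom-row=2; cleared 0 line(s) (total 0); column heights now [3 3 3 3 0 2 3], max=3
Drop 4: Z rot3 at col 0 lands with bottom-row=3; cleared 0 line(s) (total 0); column heights now [5 6 3 3 0 2 3], max=6
Drop 5: J rot2 at col 1 lands with bottom-row=5; cleared 0 line(s) (total 0); column heights now [5 7 7 7 0 2 3], max=7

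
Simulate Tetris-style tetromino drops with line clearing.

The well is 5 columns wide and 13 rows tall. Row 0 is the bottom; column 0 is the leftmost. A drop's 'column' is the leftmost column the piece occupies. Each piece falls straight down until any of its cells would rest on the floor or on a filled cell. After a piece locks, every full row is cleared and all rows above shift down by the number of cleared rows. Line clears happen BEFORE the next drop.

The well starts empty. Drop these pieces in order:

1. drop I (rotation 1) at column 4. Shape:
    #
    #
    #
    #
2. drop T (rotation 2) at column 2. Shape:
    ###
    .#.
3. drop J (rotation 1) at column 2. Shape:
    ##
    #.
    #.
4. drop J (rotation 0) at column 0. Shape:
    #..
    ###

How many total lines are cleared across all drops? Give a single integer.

Drop 1: I rot1 at col 4 lands with bottom-row=0; cleared 0 line(s) (total 0); column heights now [0 0 0 0 4], max=4
Drop 2: T rot2 at col 2 lands with bottom-row=3; cleared 0 line(s) (total 0); column heights now [0 0 5 5 5], max=5
Drop 3: J rot1 at col 2 lands with bottom-row=5; cleared 0 line(s) (total 0); column heights now [0 0 8 8 5], max=8
Drop 4: J rot0 at col 0 lands with bottom-row=8; cleared 0 line(s) (total 0); column heights now [10 9 9 8 5], max=10

Answer: 0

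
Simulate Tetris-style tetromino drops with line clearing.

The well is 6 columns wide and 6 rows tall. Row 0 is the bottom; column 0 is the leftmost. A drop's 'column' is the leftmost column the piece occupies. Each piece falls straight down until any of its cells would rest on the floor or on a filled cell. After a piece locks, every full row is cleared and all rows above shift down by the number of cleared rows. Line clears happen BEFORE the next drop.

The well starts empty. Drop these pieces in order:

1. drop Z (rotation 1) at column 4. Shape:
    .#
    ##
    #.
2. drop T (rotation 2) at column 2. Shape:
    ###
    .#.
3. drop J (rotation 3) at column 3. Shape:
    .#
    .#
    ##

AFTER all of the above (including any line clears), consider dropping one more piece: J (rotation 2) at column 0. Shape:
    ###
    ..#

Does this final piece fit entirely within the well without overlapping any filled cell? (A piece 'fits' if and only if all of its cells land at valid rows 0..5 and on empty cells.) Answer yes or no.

Drop 1: Z rot1 at col 4 lands with bottom-row=0; cleared 0 line(s) (total 0); column heights now [0 0 0 0 2 3], max=3
Drop 2: T rot2 at col 2 lands with bottom-row=1; cleared 0 line(s) (total 0); column heights now [0 0 3 3 3 3], max=3
Drop 3: J rot3 at col 3 lands with bottom-row=3; cleared 0 line(s) (total 0); column heights now [0 0 3 4 6 3], max=6
Test piece J rot2 at col 0 (width 3): heights before test = [0 0 3 4 6 3]; fits = True

Answer: yes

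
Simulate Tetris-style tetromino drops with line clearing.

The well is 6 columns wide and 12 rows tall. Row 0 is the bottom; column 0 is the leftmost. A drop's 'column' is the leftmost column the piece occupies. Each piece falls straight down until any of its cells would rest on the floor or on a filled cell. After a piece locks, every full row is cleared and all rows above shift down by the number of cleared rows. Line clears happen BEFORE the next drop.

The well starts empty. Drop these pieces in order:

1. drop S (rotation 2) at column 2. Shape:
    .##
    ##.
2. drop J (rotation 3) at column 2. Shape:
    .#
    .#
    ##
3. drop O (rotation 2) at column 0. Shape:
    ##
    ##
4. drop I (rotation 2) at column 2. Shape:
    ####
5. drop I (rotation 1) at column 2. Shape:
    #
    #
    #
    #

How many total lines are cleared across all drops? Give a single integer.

Drop 1: S rot2 at col 2 lands with bottom-row=0; cleared 0 line(s) (total 0); column heights now [0 0 1 2 2 0], max=2
Drop 2: J rot3 at col 2 lands with bottom-row=2; cleared 0 line(s) (total 0); column heights now [0 0 3 5 2 0], max=5
Drop 3: O rot2 at col 0 lands with bottom-row=0; cleared 0 line(s) (total 0); column heights now [2 2 3 5 2 0], max=5
Drop 4: I rot2 at col 2 lands with bottom-row=5; cleared 0 line(s) (total 0); column heights now [2 2 6 6 6 6], max=6
Drop 5: I rot1 at col 2 lands with bottom-row=6; cleared 0 line(s) (total 0); column heights now [2 2 10 6 6 6], max=10

Answer: 0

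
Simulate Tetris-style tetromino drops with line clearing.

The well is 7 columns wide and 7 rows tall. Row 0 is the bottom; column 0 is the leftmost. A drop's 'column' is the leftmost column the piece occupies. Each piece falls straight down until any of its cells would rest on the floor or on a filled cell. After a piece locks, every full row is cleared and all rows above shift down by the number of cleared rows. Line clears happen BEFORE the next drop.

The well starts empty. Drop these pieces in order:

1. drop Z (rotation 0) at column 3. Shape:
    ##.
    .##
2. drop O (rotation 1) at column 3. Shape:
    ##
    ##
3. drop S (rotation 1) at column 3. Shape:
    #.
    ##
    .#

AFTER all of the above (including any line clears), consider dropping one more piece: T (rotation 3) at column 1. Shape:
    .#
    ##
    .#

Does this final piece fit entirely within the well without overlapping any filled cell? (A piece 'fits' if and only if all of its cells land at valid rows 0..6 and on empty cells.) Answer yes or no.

Drop 1: Z rot0 at col 3 lands with bottom-row=0; cleared 0 line(s) (total 0); column heights now [0 0 0 2 2 1 0], max=2
Drop 2: O rot1 at col 3 lands with bottom-row=2; cleared 0 line(s) (total 0); column heights now [0 0 0 4 4 1 0], max=4
Drop 3: S rot1 at col 3 lands with bottom-row=4; cleared 0 line(s) (total 0); column heights now [0 0 0 7 6 1 0], max=7
Test piece T rot3 at col 1 (width 2): heights before test = [0 0 0 7 6 1 0]; fits = True

Answer: yes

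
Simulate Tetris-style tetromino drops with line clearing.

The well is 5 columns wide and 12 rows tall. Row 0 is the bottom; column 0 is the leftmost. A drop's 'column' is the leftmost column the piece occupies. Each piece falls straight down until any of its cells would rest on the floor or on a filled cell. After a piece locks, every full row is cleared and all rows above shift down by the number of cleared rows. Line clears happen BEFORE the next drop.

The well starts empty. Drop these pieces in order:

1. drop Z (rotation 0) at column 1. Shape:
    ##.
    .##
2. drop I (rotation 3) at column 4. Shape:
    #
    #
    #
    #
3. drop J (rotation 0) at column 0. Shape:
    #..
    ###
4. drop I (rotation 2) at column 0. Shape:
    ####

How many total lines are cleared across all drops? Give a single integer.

Drop 1: Z rot0 at col 1 lands with bottom-row=0; cleared 0 line(s) (total 0); column heights now [0 2 2 1 0], max=2
Drop 2: I rot3 at col 4 lands with bottom-row=0; cleared 0 line(s) (total 0); column heights now [0 2 2 1 4], max=4
Drop 3: J rot0 at col 0 lands with bottom-row=2; cleared 0 line(s) (total 0); column heights now [4 3 3 1 4], max=4
Drop 4: I rot2 at col 0 lands with bottom-row=4; cleared 0 line(s) (total 0); column heights now [5 5 5 5 4], max=5

Answer: 0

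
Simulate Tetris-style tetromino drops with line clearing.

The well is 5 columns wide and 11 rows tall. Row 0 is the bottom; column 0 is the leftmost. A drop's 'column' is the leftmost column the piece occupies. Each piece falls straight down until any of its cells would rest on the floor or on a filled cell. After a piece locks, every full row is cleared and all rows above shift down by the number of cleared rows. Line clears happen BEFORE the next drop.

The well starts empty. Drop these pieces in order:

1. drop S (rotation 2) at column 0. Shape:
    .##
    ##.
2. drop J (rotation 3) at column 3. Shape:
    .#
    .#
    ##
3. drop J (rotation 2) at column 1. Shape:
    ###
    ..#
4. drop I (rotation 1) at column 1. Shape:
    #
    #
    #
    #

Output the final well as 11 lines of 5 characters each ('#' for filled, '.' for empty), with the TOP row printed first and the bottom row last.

Drop 1: S rot2 at col 0 lands with bottom-row=0; cleared 0 line(s) (total 0); column heights now [1 2 2 0 0], max=2
Drop 2: J rot3 at col 3 lands with bottom-row=0; cleared 0 line(s) (total 0); column heights now [1 2 2 1 3], max=3
Drop 3: J rot2 at col 1 lands with bottom-row=1; cleared 0 line(s) (total 0); column heights now [1 3 3 3 3], max=3
Drop 4: I rot1 at col 1 lands with bottom-row=3; cleared 0 line(s) (total 0); column heights now [1 7 3 3 3], max=7

Answer: .....
.....
.....
.....
.#...
.#...
.#...
.#...
.####
.####
##.##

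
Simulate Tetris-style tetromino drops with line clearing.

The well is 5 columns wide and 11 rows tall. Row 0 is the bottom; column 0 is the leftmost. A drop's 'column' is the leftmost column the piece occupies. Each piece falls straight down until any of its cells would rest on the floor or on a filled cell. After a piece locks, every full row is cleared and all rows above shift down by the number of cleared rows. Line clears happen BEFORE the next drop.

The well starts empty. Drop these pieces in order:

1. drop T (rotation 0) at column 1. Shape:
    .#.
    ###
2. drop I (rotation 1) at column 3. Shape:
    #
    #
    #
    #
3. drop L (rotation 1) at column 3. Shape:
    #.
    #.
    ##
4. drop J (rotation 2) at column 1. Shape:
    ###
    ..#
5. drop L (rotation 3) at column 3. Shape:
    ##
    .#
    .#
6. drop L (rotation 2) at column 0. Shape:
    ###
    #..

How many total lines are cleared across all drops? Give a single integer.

Drop 1: T rot0 at col 1 lands with bottom-row=0; cleared 0 line(s) (total 0); column heights now [0 1 2 1 0], max=2
Drop 2: I rot1 at col 3 lands with bottom-row=1; cleared 0 line(s) (total 0); column heights now [0 1 2 5 0], max=5
Drop 3: L rot1 at col 3 lands with bottom-row=5; cleared 0 line(s) (total 0); column heights now [0 1 2 8 6], max=8
Drop 4: J rot2 at col 1 lands with bottom-row=8; cleared 0 line(s) (total 0); column heights now [0 10 10 10 6], max=10
Drop 5: L rot3 at col 3 lands with bottom-row=8; cleared 0 line(s) (total 0); column heights now [0 10 10 11 11], max=11
Drop 6: L rot2 at col 0 lands with bottom-row=9; cleared 2 line(s) (total 2); column heights now [0 1 2 9 9], max=9

Answer: 2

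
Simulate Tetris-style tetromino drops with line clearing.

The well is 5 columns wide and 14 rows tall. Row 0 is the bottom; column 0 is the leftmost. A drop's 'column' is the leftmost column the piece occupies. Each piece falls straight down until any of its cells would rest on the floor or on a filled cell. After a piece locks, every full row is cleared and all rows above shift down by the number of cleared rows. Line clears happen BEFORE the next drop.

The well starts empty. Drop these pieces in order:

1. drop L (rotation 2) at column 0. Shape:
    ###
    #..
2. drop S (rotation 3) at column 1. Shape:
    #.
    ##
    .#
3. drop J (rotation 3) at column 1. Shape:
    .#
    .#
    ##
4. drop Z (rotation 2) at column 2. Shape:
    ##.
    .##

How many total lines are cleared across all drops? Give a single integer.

Drop 1: L rot2 at col 0 lands with bottom-row=0; cleared 0 line(s) (total 0); column heights now [2 2 2 0 0], max=2
Drop 2: S rot3 at col 1 lands with bottom-row=2; cleared 0 line(s) (total 0); column heights now [2 5 4 0 0], max=5
Drop 3: J rot3 at col 1 lands with bottom-row=5; cleared 0 line(s) (total 0); column heights now [2 6 8 0 0], max=8
Drop 4: Z rot2 at col 2 lands with bottom-row=7; cleared 0 line(s) (total 0); column heights now [2 6 9 9 8], max=9

Answer: 0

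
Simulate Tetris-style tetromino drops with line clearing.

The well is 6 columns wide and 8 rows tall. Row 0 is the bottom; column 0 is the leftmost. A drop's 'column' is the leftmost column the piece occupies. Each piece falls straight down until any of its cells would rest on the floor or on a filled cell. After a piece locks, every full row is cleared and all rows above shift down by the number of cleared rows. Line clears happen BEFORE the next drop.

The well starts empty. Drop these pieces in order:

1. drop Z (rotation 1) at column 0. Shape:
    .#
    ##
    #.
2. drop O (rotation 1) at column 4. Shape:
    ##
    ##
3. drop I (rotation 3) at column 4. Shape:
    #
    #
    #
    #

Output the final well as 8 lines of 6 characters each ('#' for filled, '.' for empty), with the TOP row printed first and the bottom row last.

Answer: ......
......
....#.
....#.
....#.
.#..#.
##..##
#...##

Derivation:
Drop 1: Z rot1 at col 0 lands with bottom-row=0; cleared 0 line(s) (total 0); column heights now [2 3 0 0 0 0], max=3
Drop 2: O rot1 at col 4 lands with bottom-row=0; cleared 0 line(s) (total 0); column heights now [2 3 0 0 2 2], max=3
Drop 3: I rot3 at col 4 lands with bottom-row=2; cleared 0 line(s) (total 0); column heights now [2 3 0 0 6 2], max=6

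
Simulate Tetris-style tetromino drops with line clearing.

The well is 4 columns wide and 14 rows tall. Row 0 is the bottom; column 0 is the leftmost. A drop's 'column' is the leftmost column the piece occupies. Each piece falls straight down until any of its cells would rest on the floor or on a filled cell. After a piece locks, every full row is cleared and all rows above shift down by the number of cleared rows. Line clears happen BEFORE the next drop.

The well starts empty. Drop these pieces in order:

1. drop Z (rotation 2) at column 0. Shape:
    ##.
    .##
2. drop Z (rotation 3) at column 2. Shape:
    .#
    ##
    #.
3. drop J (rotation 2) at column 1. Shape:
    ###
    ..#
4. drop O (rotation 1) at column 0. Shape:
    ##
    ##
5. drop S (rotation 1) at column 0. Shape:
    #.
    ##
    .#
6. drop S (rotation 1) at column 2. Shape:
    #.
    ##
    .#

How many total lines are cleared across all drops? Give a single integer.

Answer: 1

Derivation:
Drop 1: Z rot2 at col 0 lands with bottom-row=0; cleared 0 line(s) (total 0); column heights now [2 2 1 0], max=2
Drop 2: Z rot3 at col 2 lands with bottom-row=1; cleared 0 line(s) (total 0); column heights now [2 2 3 4], max=4
Drop 3: J rot2 at col 1 lands with bottom-row=4; cleared 0 line(s) (total 0); column heights now [2 6 6 6], max=6
Drop 4: O rot1 at col 0 lands with bottom-row=6; cleared 0 line(s) (total 0); column heights now [8 8 6 6], max=8
Drop 5: S rot1 at col 0 lands with bottom-row=8; cleared 0 line(s) (total 0); column heights now [11 10 6 6], max=11
Drop 6: S rot1 at col 2 lands with bottom-row=6; cleared 1 line(s) (total 1); column heights now [10 9 8 7], max=10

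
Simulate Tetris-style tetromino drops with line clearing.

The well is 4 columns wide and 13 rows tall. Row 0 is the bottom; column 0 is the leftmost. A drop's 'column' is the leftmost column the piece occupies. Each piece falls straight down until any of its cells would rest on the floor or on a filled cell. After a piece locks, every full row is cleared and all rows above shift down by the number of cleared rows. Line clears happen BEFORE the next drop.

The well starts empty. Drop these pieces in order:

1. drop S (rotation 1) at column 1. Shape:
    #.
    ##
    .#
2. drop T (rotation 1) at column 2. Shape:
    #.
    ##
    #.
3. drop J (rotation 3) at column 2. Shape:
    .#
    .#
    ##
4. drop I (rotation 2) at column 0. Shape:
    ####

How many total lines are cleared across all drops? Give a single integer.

Drop 1: S rot1 at col 1 lands with bottom-row=0; cleared 0 line(s) (total 0); column heights now [0 3 2 0], max=3
Drop 2: T rot1 at col 2 lands with bottom-row=2; cleared 0 line(s) (total 0); column heights now [0 3 5 4], max=5
Drop 3: J rot3 at col 2 lands with bottom-row=5; cleared 0 line(s) (total 0); column heights now [0 3 6 8], max=8
Drop 4: I rot2 at col 0 lands with bottom-row=8; cleared 1 line(s) (total 1); column heights now [0 3 6 8], max=8

Answer: 1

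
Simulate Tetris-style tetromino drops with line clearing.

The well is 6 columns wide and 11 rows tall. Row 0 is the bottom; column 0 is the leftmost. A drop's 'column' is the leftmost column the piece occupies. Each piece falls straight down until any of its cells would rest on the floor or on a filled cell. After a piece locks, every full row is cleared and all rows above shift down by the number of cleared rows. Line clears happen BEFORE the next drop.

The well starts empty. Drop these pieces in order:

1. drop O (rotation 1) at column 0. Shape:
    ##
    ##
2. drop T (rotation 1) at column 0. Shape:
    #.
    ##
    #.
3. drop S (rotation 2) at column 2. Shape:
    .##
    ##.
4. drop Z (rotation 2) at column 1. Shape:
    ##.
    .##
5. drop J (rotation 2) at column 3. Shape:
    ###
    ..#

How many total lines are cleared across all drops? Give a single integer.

Answer: 1

Derivation:
Drop 1: O rot1 at col 0 lands with bottom-row=0; cleared 0 line(s) (total 0); column heights now [2 2 0 0 0 0], max=2
Drop 2: T rot1 at col 0 lands with bottom-row=2; cleared 0 line(s) (total 0); column heights now [5 4 0 0 0 0], max=5
Drop 3: S rot2 at col 2 lands with bottom-row=0; cleared 0 line(s) (total 0); column heights now [5 4 1 2 2 0], max=5
Drop 4: Z rot2 at col 1 lands with bottom-row=3; cleared 0 line(s) (total 0); column heights now [5 5 5 4 2 0], max=5
Drop 5: J rot2 at col 3 lands with bottom-row=3; cleared 1 line(s) (total 1); column heights now [4 4 4 4 2 4], max=4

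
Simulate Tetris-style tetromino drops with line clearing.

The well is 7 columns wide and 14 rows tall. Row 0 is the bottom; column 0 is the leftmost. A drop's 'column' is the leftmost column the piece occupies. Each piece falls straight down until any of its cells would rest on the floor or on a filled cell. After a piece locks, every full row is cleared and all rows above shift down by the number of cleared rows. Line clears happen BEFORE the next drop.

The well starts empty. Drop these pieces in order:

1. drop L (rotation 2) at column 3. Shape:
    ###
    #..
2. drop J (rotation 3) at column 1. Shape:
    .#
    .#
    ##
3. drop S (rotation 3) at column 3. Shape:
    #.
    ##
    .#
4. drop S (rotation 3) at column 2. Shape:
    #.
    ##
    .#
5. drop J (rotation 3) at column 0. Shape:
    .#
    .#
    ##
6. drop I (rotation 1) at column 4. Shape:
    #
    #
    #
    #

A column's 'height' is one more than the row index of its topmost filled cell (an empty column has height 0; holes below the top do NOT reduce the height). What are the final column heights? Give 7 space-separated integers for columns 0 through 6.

Answer: 2 4 8 7 8 2 0

Derivation:
Drop 1: L rot2 at col 3 lands with bottom-row=0; cleared 0 line(s) (total 0); column heights now [0 0 0 2 2 2 0], max=2
Drop 2: J rot3 at col 1 lands with bottom-row=0; cleared 0 line(s) (total 0); column heights now [0 1 3 2 2 2 0], max=3
Drop 3: S rot3 at col 3 lands with bottom-row=2; cleared 0 line(s) (total 0); column heights now [0 1 3 5 4 2 0], max=5
Drop 4: S rot3 at col 2 lands with bottom-row=5; cleared 0 line(s) (total 0); column heights now [0 1 8 7 4 2 0], max=8
Drop 5: J rot3 at col 0 lands with bottom-row=1; cleared 0 line(s) (total 0); column heights now [2 4 8 7 4 2 0], max=8
Drop 6: I rot1 at col 4 lands with bottom-row=4; cleared 0 line(s) (total 0); column heights now [2 4 8 7 8 2 0], max=8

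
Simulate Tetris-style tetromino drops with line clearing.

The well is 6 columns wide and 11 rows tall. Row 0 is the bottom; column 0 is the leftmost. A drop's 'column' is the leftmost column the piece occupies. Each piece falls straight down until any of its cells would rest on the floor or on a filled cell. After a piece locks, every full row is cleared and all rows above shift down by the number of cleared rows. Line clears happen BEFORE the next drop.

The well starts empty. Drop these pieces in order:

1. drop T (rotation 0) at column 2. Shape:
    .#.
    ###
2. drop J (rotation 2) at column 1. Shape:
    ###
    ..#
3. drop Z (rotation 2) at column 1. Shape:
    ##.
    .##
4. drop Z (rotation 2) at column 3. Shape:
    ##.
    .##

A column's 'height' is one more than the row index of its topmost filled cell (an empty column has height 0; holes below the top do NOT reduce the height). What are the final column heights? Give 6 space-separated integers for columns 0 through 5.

Drop 1: T rot0 at col 2 lands with bottom-row=0; cleared 0 line(s) (total 0); column heights now [0 0 1 2 1 0], max=2
Drop 2: J rot2 at col 1 lands with bottom-row=2; cleared 0 line(s) (total 0); column heights now [0 4 4 4 1 0], max=4
Drop 3: Z rot2 at col 1 lands with bottom-row=4; cleared 0 line(s) (total 0); column heights now [0 6 6 5 1 0], max=6
Drop 4: Z rot2 at col 3 lands with bottom-row=4; cleared 0 line(s) (total 0); column heights now [0 6 6 6 6 5], max=6

Answer: 0 6 6 6 6 5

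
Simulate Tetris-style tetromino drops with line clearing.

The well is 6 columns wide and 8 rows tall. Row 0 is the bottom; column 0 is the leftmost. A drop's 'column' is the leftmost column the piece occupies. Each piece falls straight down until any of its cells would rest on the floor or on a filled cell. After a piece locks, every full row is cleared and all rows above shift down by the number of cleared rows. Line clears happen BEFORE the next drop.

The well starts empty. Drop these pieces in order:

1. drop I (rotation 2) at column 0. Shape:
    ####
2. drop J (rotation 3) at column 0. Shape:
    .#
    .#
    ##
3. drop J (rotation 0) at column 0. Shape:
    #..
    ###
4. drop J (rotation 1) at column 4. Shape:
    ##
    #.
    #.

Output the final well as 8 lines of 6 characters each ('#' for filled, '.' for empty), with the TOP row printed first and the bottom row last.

Answer: ......
......
#.....
###...
.#....
.#..##
##..#.
#####.

Derivation:
Drop 1: I rot2 at col 0 lands with bottom-row=0; cleared 0 line(s) (total 0); column heights now [1 1 1 1 0 0], max=1
Drop 2: J rot3 at col 0 lands with bottom-row=1; cleared 0 line(s) (total 0); column heights now [2 4 1 1 0 0], max=4
Drop 3: J rot0 at col 0 lands with bottom-row=4; cleared 0 line(s) (total 0); column heights now [6 5 5 1 0 0], max=6
Drop 4: J rot1 at col 4 lands with bottom-row=0; cleared 0 line(s) (total 0); column heights now [6 5 5 1 3 3], max=6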